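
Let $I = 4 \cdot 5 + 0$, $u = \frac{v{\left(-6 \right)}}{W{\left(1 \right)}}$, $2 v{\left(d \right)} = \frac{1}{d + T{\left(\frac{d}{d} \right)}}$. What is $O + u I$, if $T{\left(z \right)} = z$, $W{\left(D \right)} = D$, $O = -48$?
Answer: $-50$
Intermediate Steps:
$v{\left(d \right)} = \frac{1}{2 \left(1 + d\right)}$ ($v{\left(d \right)} = \frac{1}{2 \left(d + \frac{d}{d}\right)} = \frac{1}{2 \left(d + 1\right)} = \frac{1}{2 \left(1 + d\right)}$)
$u = - \frac{1}{10}$ ($u = \frac{\frac{1}{2} \frac{1}{1 - 6}}{1} = \frac{1}{2 \left(-5\right)} 1 = \frac{1}{2} \left(- \frac{1}{5}\right) 1 = \left(- \frac{1}{10}\right) 1 = - \frac{1}{10} \approx -0.1$)
$I = 20$ ($I = 20 + 0 = 20$)
$O + u I = -48 - 2 = -50$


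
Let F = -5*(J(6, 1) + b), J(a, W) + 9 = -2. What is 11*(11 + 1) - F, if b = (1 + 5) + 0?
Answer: 107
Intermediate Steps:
J(a, W) = -11 (J(a, W) = -9 - 2 = -11)
b = 6 (b = 6 + 0 = 6)
F = 25 (F = -5*(-11 + 6) = -5*(-5) = 25)
11*(11 + 1) - F = 11*(11 + 1) - 1*25 = 11*12 - 25 = 132 - 25 = 107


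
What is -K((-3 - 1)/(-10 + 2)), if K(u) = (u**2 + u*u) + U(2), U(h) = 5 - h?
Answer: -7/2 ≈ -3.5000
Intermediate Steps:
K(u) = 3 + 2*u**2 (K(u) = (u**2 + u*u) + (5 - 1*2) = (u**2 + u**2) + (5 - 2) = 2*u**2 + 3 = 3 + 2*u**2)
-K((-3 - 1)/(-10 + 2)) = -(3 + 2*((-3 - 1)/(-10 + 2))**2) = -(3 + 2*(-4/(-8))**2) = -(3 + 2*(-4*(-1/8))**2) = -(3 + 2*(1/2)**2) = -(3 + 2*(1/4)) = -(3 + 1/2) = -1*7/2 = -7/2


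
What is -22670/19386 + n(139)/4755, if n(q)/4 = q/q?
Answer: -17953051/15363405 ≈ -1.1686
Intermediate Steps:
n(q) = 4 (n(q) = 4*(q/q) = 4*1 = 4)
-22670/19386 + n(139)/4755 = -22670/19386 + 4/4755 = -22670*1/19386 + 4*(1/4755) = -11335/9693 + 4/4755 = -17953051/15363405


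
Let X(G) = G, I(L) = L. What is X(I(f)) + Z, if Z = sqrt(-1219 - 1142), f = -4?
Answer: -4 + I*sqrt(2361) ≈ -4.0 + 48.59*I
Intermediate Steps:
Z = I*sqrt(2361) (Z = sqrt(-2361) = I*sqrt(2361) ≈ 48.59*I)
X(I(f)) + Z = -4 + I*sqrt(2361)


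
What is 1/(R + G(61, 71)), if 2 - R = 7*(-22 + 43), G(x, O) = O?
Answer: -1/74 ≈ -0.013514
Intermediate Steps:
R = -145 (R = 2 - 7*(-22 + 43) = 2 - 7*21 = 2 - 1*147 = 2 - 147 = -145)
1/(R + G(61, 71)) = 1/(-145 + 71) = 1/(-74) = -1/74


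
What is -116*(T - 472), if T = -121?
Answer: 68788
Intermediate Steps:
-116*(T - 472) = -116*(-121 - 472) = -116*(-593) = 68788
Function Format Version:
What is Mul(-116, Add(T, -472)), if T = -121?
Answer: 68788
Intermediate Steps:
Mul(-116, Add(T, -472)) = Mul(-116, Add(-121, -472)) = Mul(-116, -593) = 68788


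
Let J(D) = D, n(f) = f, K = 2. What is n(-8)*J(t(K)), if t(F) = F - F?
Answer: 0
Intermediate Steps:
t(F) = 0
n(-8)*J(t(K)) = -8*0 = 0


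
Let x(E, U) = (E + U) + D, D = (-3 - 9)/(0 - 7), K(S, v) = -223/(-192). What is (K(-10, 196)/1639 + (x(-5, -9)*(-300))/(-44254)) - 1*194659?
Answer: -9488016480190441/48741709632 ≈ -1.9466e+5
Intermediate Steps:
K(S, v) = 223/192 (K(S, v) = -223*(-1/192) = 223/192)
D = 12/7 (D = -12/(-7) = -12*(-⅐) = 12/7 ≈ 1.7143)
x(E, U) = 12/7 + E + U (x(E, U) = (E + U) + 12/7 = 12/7 + E + U)
(K(-10, 196)/1639 + (x(-5, -9)*(-300))/(-44254)) - 1*194659 = ((223/192)/1639 + ((12/7 - 5 - 9)*(-300))/(-44254)) - 1*194659 = ((223/192)*(1/1639) - 86/7*(-300)*(-1/44254)) - 194659 = (223/314688 + (25800/7)*(-1/44254)) - 194659 = (223/314688 - 12900/154889) - 194659 = -4024934953/48741709632 - 194659 = -9488016480190441/48741709632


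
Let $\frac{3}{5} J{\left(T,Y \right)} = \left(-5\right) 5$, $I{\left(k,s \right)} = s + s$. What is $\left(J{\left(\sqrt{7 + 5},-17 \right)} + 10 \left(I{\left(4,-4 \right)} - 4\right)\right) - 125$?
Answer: $- \frac{860}{3} \approx -286.67$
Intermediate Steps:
$I{\left(k,s \right)} = 2 s$
$J{\left(T,Y \right)} = - \frac{125}{3}$ ($J{\left(T,Y \right)} = \frac{5 \left(\left(-5\right) 5\right)}{3} = \frac{5}{3} \left(-25\right) = - \frac{125}{3}$)
$\left(J{\left(\sqrt{7 + 5},-17 \right)} + 10 \left(I{\left(4,-4 \right)} - 4\right)\right) - 125 = \left(- \frac{125}{3} + 10 \left(2 \left(-4\right) - 4\right)\right) - 125 = \left(- \frac{125}{3} + 10 \left(-8 - 4\right)\right) - 125 = \left(- \frac{125}{3} + 10 \left(-12\right)\right) - 125 = \left(- \frac{125}{3} - 120\right) - 125 = - \frac{485}{3} - 125 = - \frac{860}{3}$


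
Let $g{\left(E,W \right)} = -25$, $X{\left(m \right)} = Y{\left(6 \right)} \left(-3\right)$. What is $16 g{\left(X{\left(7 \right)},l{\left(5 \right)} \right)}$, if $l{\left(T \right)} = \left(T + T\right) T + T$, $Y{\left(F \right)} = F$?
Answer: $-400$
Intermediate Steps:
$X{\left(m \right)} = -18$ ($X{\left(m \right)} = 6 \left(-3\right) = -18$)
$l{\left(T \right)} = T + 2 T^{2}$ ($l{\left(T \right)} = 2 T T + T = 2 T^{2} + T = T + 2 T^{2}$)
$16 g{\left(X{\left(7 \right)},l{\left(5 \right)} \right)} = 16 \left(-25\right) = -400$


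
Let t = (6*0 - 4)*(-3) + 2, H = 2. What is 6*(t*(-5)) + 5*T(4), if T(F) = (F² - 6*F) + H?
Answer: -450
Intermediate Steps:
t = 14 (t = (0 - 4)*(-3) + 2 = -4*(-3) + 2 = 12 + 2 = 14)
T(F) = 2 + F² - 6*F (T(F) = (F² - 6*F) + 2 = 2 + F² - 6*F)
6*(t*(-5)) + 5*T(4) = 6*(14*(-5)) + 5*(2 + 4² - 6*4) = 6*(-70) + 5*(2 + 16 - 24) = -420 + 5*(-6) = -420 - 30 = -450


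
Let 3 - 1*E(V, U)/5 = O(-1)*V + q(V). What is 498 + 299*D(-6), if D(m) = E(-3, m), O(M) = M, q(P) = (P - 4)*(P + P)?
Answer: -62292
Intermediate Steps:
q(P) = 2*P*(-4 + P) (q(P) = (-4 + P)*(2*P) = 2*P*(-4 + P))
E(V, U) = 15 + 5*V - 10*V*(-4 + V) (E(V, U) = 15 - 5*(-V + 2*V*(-4 + V)) = 15 + (5*V - 10*V*(-4 + V)) = 15 + 5*V - 10*V*(-4 + V))
D(m) = -210 (D(m) = 15 - 10*(-3)**2 + 45*(-3) = 15 - 10*9 - 135 = 15 - 90 - 135 = -210)
498 + 299*D(-6) = 498 + 299*(-210) = 498 - 62790 = -62292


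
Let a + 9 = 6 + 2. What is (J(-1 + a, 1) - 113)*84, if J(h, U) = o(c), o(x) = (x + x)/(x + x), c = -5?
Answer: -9408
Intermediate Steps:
a = -1 (a = -9 + (6 + 2) = -9 + 8 = -1)
o(x) = 1 (o(x) = (2*x)/((2*x)) = (2*x)*(1/(2*x)) = 1)
J(h, U) = 1
(J(-1 + a, 1) - 113)*84 = (1 - 113)*84 = -112*84 = -9408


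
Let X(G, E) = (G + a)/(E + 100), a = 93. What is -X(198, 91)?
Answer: -291/191 ≈ -1.5236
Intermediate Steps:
X(G, E) = (93 + G)/(100 + E) (X(G, E) = (G + 93)/(E + 100) = (93 + G)/(100 + E))
-X(198, 91) = -(93 + 198)/(100 + 91) = -291/191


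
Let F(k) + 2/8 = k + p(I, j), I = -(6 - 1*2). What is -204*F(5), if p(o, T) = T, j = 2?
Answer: -1377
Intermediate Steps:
I = -4 (I = -(6 - 2) = -1*4 = -4)
F(k) = 7/4 + k (F(k) = -¼ + (k + 2) = -¼ + (2 + k) = 7/4 + k)
-204*F(5) = -204*(7/4 + 5) = -204*27/4 = -1377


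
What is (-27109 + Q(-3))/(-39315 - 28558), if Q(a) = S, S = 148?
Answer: 26961/67873 ≈ 0.39723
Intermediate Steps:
Q(a) = 148
(-27109 + Q(-3))/(-39315 - 28558) = (-27109 + 148)/(-39315 - 28558) = -26961/(-67873) = -26961*(-1/67873) = 26961/67873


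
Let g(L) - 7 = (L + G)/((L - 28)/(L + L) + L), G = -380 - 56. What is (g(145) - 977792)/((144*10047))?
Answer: -41230344485/61005866256 ≈ -0.67584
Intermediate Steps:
G = -436
g(L) = 7 + (-436 + L)/(L + (-28 + L)/(2*L)) (g(L) = 7 + (L - 436)/((L - 28)/(L + L) + L) = 7 + (-436 + L)/((-28 + L)/((2*L)) + L) = 7 + (-436 + L)/((-28 + L)*(1/(2*L)) + L) = 7 + (-436 + L)/((-28 + L)/(2*L) + L) = 7 + (-436 + L)/(L + (-28 + L)/(2*L)))
(g(145) - 977792)/((144*10047)) = ((-196 - 865*145 + 16*145²)/(-28 + 145 + 2*145²) - 977792)/((144*10047)) = ((-196 - 125425 + 16*21025)/(-28 + 145 + 2*21025) - 977792)/1446768 = ((-196 - 125425 + 336400)/(-28 + 145 + 42050) - 977792)*(1/1446768) = (210779/42167 - 977792)*(1/1446768) = -41230344485/42167*1/1446768 = -41230344485/61005866256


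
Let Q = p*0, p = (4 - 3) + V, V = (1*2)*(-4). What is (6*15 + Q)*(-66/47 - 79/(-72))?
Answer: -5195/188 ≈ -27.633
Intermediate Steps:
V = -8 (V = 2*(-4) = -8)
p = -7 (p = (4 - 3) - 8 = 1 - 8 = -7)
Q = 0 (Q = -7*0 = 0)
(6*15 + Q)*(-66/47 - 79/(-72)) = (6*15 + 0)*(-66/47 - 79/(-72)) = (90 + 0)*(-66*1/47 - 79*(-1/72)) = 90*(-66/47 + 79/72) = 90*(-1039/3384) = -5195/188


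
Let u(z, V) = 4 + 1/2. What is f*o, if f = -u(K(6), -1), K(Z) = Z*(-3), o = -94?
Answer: 423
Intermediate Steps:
K(Z) = -3*Z
u(z, V) = 9/2 (u(z, V) = 4 + ½ = 9/2)
f = -9/2 (f = -1*9/2 = -9/2 ≈ -4.5000)
f*o = -9/2*(-94) = 423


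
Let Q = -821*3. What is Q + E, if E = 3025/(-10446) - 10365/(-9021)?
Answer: -77338598731/31411122 ≈ -2462.1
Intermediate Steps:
Q = -2463
E = 26994755/31411122 (E = 3025*(-1/10446) - 10365*(-1/9021) = -3025/10446 + 3455/3007 = 26994755/31411122 ≈ 0.85940)
Q + E = -2463 + 26994755/31411122 = -77338598731/31411122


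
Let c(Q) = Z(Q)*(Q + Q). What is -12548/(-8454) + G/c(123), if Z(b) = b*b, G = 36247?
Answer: 7834458395/5243923206 ≈ 1.4940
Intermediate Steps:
Z(b) = b**2
c(Q) = 2*Q**3 (c(Q) = Q**2*(Q + Q) = Q**2*(2*Q) = 2*Q**3)
-12548/(-8454) + G/c(123) = -12548/(-8454) + 36247/((2*123**3)) = -12548*(-1/8454) + 36247/((2*1860867)) = 6274/4227 + 36247/3721734 = 7834458395/5243923206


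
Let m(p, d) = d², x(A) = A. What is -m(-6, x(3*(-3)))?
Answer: -81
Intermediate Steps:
-m(-6, x(3*(-3))) = -(3*(-3))² = -1*(-9)² = -1*81 = -81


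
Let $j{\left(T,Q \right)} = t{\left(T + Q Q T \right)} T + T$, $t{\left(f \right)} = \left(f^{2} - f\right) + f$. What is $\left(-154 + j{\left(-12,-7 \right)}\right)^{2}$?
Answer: $18663834267556$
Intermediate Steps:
$t{\left(f \right)} = f^{2}$
$j{\left(T,Q \right)} = T + T \left(T + T Q^{2}\right)^{2}$ ($j{\left(T,Q \right)} = \left(T + Q Q T\right)^{2} T + T = \left(T + T Q^{2}\right)^{2} T + T = T \left(T + T Q^{2}\right)^{2} + T = T + T \left(T + T Q^{2}\right)^{2}$)
$\left(-154 + j{\left(-12,-7 \right)}\right)^{2} = \left(-154 + \left(-12 + \left(-12\right)^{3} \left(1 + \left(-7\right)^{2}\right)^{2}\right)\right)^{2} = \left(-154 - \left(12 + 1728 \left(1 + 49\right)^{2}\right)\right)^{2} = \left(-154 - \left(12 + 1728 \cdot 50^{2}\right)\right)^{2} = \left(-154 - 4320012\right)^{2} = \left(-4320166\right)^{2} = 18663834267556$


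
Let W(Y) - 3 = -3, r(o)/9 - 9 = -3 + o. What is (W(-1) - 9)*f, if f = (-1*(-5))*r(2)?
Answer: -3240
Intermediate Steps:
r(o) = 54 + 9*o (r(o) = 81 + 9*(-3 + o) = 81 + (-27 + 9*o) = 54 + 9*o)
W(Y) = 0 (W(Y) = 3 - 3 = 0)
f = 360 (f = (-1*(-5))*(54 + 9*2) = 5*(54 + 18) = 5*72 = 360)
(W(-1) - 9)*f = (0 - 9)*360 = -9*360 = -3240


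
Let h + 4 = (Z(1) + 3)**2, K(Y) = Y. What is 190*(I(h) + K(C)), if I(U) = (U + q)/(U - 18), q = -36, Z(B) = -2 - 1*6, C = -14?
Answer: -3610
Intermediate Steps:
Z(B) = -8 (Z(B) = -2 - 6 = -8)
h = 21 (h = -4 + (-8 + 3)**2 = -4 + (-5)**2 = -4 + 25 = 21)
I(U) = (-36 + U)/(-18 + U) (I(U) = (U - 36)/(U - 18) = (-36 + U)/(-18 + U))
190*(I(h) + K(C)) = 190*((-36 + 21)/(-18 + 21) - 14) = 190*(-15/3 - 14) = 190*((1/3)*(-15) - 14) = 190*(-5 - 14) = 190*(-19) = -3610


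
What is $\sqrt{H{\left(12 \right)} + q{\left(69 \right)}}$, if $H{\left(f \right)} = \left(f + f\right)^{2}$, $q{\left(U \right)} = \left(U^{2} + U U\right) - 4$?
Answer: $7 \sqrt{206} \approx 100.47$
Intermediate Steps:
$q{\left(U \right)} = -4 + 2 U^{2}$ ($q{\left(U \right)} = \left(U^{2} + U^{2}\right) - 4 = 2 U^{2} - 4 = -4 + 2 U^{2}$)
$H{\left(f \right)} = 4 f^{2}$ ($H{\left(f \right)} = \left(2 f\right)^{2} = 4 f^{2}$)
$\sqrt{H{\left(12 \right)} + q{\left(69 \right)}} = \sqrt{4 \cdot 12^{2} - \left(4 - 2 \cdot 69^{2}\right)} = \sqrt{4 \cdot 144 + \left(-4 + 2 \cdot 4761\right)} = \sqrt{576 + \left(-4 + 9522\right)} = \sqrt{576 + 9518} = \sqrt{10094} = 7 \sqrt{206}$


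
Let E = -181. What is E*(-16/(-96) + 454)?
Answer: -493225/6 ≈ -82204.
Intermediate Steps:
E*(-16/(-96) + 454) = -181*(-16/(-96) + 454) = -181*(-16*(-1/96) + 454) = -181*(⅙ + 454) = -181*2725/6 = -493225/6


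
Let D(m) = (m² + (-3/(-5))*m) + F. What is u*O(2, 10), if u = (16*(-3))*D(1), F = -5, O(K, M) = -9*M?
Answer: -14688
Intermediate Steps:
D(m) = -5 + m² + 3*m/5 (D(m) = (m² + (-3/(-5))*m) - 5 = (m² + (-3*(-⅕))*m) - 5 = (m² + 3*m/5) - 5 = -5 + m² + 3*m/5)
u = 816/5 (u = (16*(-3))*(-5 + 1² + (⅗)*1) = -48*(-5 + 1 + ⅗) = -48*(-17/5) = 816/5 ≈ 163.20)
u*O(2, 10) = 816*(-9*10)/5 = (816/5)*(-90) = -14688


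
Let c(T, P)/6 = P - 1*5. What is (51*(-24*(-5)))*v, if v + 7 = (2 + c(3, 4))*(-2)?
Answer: 6120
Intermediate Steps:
c(T, P) = -30 + 6*P (c(T, P) = 6*(P - 1*5) = 6*(P - 5) = 6*(-5 + P) = -30 + 6*P)
v = 1 (v = -7 + (2 + (-30 + 6*4))*(-2) = -7 + (2 + (-30 + 24))*(-2) = -7 + (2 - 6)*(-2) = -7 - 4*(-2) = -7 + 8 = 1)
(51*(-24*(-5)))*v = (51*(-24*(-5)))*1 = (51*120)*1 = 6120*1 = 6120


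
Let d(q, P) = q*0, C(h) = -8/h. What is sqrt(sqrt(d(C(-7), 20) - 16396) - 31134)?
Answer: sqrt(-31134 + 2*I*sqrt(4099)) ≈ 0.3628 + 176.45*I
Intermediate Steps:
d(q, P) = 0
sqrt(sqrt(d(C(-7), 20) - 16396) - 31134) = sqrt(sqrt(0 - 16396) - 31134) = sqrt(sqrt(-16396) - 31134) = sqrt(2*I*sqrt(4099) - 31134) = sqrt(-31134 + 2*I*sqrt(4099))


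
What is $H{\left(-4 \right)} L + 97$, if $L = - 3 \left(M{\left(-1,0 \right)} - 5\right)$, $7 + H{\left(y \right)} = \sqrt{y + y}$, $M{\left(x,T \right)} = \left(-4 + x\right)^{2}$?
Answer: $517 - 120 i \sqrt{2} \approx 517.0 - 169.71 i$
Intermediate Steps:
$H{\left(y \right)} = -7 + \sqrt{2} \sqrt{y}$ ($H{\left(y \right)} = -7 + \sqrt{y + y} = -7 + \sqrt{2 y} = -7 + \sqrt{2} \sqrt{y}$)
$L = -60$ ($L = - 3 \left(\left(-4 - 1\right)^{2} - 5\right) = - 3 \left(\left(-5\right)^{2} - 5\right) = - 3 \left(25 - 5\right) = \left(-3\right) 20 = -60$)
$H{\left(-4 \right)} L + 97 = \left(-7 + \sqrt{2} \sqrt{-4}\right) \left(-60\right) + 97 = \left(-7 + \sqrt{2} \cdot 2 i\right) \left(-60\right) + 97 = \left(-7 + 2 i \sqrt{2}\right) \left(-60\right) + 97 = \left(420 - 120 i \sqrt{2}\right) + 97 = 517 - 120 i \sqrt{2}$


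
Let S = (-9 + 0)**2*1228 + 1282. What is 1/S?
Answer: 1/100750 ≈ 9.9256e-6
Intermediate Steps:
S = 100750 (S = (-9)**2*1228 + 1282 = 81*1228 + 1282 = 99468 + 1282 = 100750)
1/S = 1/100750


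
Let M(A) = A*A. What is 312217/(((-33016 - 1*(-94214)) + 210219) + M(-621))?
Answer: 312217/657058 ≈ 0.47517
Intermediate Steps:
M(A) = A**2
312217/(((-33016 - 1*(-94214)) + 210219) + M(-621)) = 312217/(((-33016 - 1*(-94214)) + 210219) + (-621)**2) = 312217/(((-33016 + 94214) + 210219) + 385641) = 312217/((61198 + 210219) + 385641) = 312217/(271417 + 385641) = 312217/657058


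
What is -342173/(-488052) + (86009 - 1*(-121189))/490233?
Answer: 89622631535/79753065372 ≈ 1.1238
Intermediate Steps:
-342173/(-488052) + (86009 - 1*(-121189))/490233 = -342173*(-1/488052) + (86009 + 121189)*(1/490233) = 342173/488052 + 207198*(1/490233) = 342173/488052 + 69066/163411 = 89622631535/79753065372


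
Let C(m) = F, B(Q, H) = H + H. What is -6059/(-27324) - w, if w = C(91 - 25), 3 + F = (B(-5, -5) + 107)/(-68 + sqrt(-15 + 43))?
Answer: 48734965/10465092 + 97*sqrt(7)/2298 ≈ 4.7686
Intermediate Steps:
B(Q, H) = 2*H
F = -3 + 97/(-68 + 2*sqrt(7)) (F = -3 + (2*(-5) + 107)/(-68 + sqrt(-15 + 43)) = -3 + (-10 + 107)/(-68 + sqrt(28)) = -3 + 97/(-68 + 2*sqrt(7)) ≈ -4.5468)
C(m) = -5096/1149 - 97*sqrt(7)/2298
w = -5096/1149 - 97*sqrt(7)/2298 ≈ -4.5468
-6059/(-27324) - w = -6059/(-27324) - (-5096/1149 - 97*sqrt(7)/2298) = -6059*(-1/27324) + (5096/1149 + 97*sqrt(7)/2298) = 6059/27324 + (5096/1149 + 97*sqrt(7)/2298) = 48734965/10465092 + 97*sqrt(7)/2298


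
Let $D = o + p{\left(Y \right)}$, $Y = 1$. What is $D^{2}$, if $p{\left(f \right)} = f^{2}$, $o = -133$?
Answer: $17424$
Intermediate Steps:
$D = -132$ ($D = -133 + 1^{2} = -133 + 1 = -132$)
$D^{2} = \left(-132\right)^{2} = 17424$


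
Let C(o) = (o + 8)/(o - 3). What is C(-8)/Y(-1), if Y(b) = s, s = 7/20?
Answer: 0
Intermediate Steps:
s = 7/20 (s = 7*(1/20) = 7/20 ≈ 0.35000)
Y(b) = 7/20
C(o) = (8 + o)/(-3 + o)
C(-8)/Y(-1) = ((8 - 8)/(-3 - 8))/(7/20) = (0/(-11))*(20/7) = -1/11*0*(20/7) = 0*(20/7) = 0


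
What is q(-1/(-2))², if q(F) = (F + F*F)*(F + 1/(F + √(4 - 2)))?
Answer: 1233/3136 + 27*√2/196 ≈ 0.58799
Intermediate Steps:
q(F) = (F + F²)*(F + 1/(F + √2))
q(-1/(-2))² = ((-1/(-2))*(1 - 1/(-2) + (-1/(-2))² + (-1/(-2))³ + (-1/(-2))*√2 + √2*(-1/(-2))²)/(-1/(-2) + √2))² = ((-1*(-½))*(1 - 1*(-½) + (-1*(-½))² + (-1*(-½))³ + (-1*(-½))*√2 + √2*(-1*(-½))²)/(-1*(-½) + √2))² = ((1 + ½ + (½)² + (½)³ + √2/2 + √2*(½)²)/(2*(½ + √2)))² = ((1 + ½ + ¼ + ⅛ + √2/2 + √2*(¼))/(2*(½ + √2)))² = ((1 + ½ + ¼ + ⅛ + √2/2 + √2/4)/(2*(½ + √2)))² = ((15/8 + 3*√2/4)/(2*(½ + √2)))² = (15/8 + 3*√2/4)²/(4*(½ + √2)²)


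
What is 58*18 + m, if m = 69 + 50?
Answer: 1163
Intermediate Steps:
m = 119
58*18 + m = 58*18 + 119 = 1044 + 119 = 1163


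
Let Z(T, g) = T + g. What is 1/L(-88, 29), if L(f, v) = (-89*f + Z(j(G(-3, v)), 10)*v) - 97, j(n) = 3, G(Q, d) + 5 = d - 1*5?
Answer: 1/8112 ≈ 0.00012327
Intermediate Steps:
G(Q, d) = -10 + d (G(Q, d) = -5 + (d - 1*5) = -5 + (d - 5) = -5 + (-5 + d) = -10 + d)
L(f, v) = -97 - 89*f + 13*v (L(f, v) = (-89*f + (3 + 10)*v) - 97 = (-89*f + 13*v) - 97 = -97 - 89*f + 13*v)
1/L(-88, 29) = 1/(-97 - 89*(-88) + 13*29) = 1/(-97 + 7832 + 377) = 1/8112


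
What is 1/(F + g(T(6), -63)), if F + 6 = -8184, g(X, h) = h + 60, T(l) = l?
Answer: -1/8193 ≈ -0.00012206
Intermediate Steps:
g(X, h) = 60 + h
F = -8190 (F = -6 - 8184 = -8190)
1/(F + g(T(6), -63)) = 1/(-8190 + (60 - 63)) = 1/(-8190 - 3) = 1/(-8193) = -1/8193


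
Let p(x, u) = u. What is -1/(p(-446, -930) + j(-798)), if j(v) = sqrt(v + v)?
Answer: 155/144416 + I*sqrt(399)/433248 ≈ 0.0010733 + 4.6105e-5*I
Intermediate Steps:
j(v) = sqrt(2)*sqrt(v) (j(v) = sqrt(2*v) = sqrt(2)*sqrt(v))
-1/(p(-446, -930) + j(-798)) = -1/(-930 + sqrt(2)*sqrt(-798)) = -1/(-930 + sqrt(2)*(I*sqrt(798))) = -1/(-930 + 2*I*sqrt(399))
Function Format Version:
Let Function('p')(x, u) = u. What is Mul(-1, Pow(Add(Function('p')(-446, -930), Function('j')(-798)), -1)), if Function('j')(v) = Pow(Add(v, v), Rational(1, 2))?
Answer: Add(Rational(155, 144416), Mul(Rational(1, 433248), I, Pow(399, Rational(1, 2)))) ≈ Add(0.0010733, Mul(4.6105e-5, I))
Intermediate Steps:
Function('j')(v) = Mul(Pow(2, Rational(1, 2)), Pow(v, Rational(1, 2))) (Function('j')(v) = Pow(Mul(2, v), Rational(1, 2)) = Mul(Pow(2, Rational(1, 2)), Pow(v, Rational(1, 2))))
Mul(-1, Pow(Add(Function('p')(-446, -930), Function('j')(-798)), -1)) = Mul(-1, Pow(Add(-930, Mul(Pow(2, Rational(1, 2)), Pow(-798, Rational(1, 2)))), -1)) = Mul(-1, Pow(Add(-930, Mul(Pow(2, Rational(1, 2)), Mul(I, Pow(798, Rational(1, 2))))), -1)) = Mul(-1, Pow(Add(-930, Mul(2, I, Pow(399, Rational(1, 2)))), -1))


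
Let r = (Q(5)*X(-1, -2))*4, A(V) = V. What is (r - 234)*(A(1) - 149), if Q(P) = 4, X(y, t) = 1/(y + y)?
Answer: 35816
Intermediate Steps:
X(y, t) = 1/(2*y)
r = -8 (r = (4*((½)/(-1)))*4 = (4*((½)*(-1)))*4 = (4*(-½))*4 = -2*4 = -8)
(r - 234)*(A(1) - 149) = (-8 - 234)*(1 - 149) = -242*(-148) = 35816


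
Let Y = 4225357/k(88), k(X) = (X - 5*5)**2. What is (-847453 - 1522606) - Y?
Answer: -9410989528/3969 ≈ -2.3711e+6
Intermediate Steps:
k(X) = (-25 + X)**2 (k(X) = (X - 25)**2 = (-25 + X)**2)
Y = 4225357/3969 (Y = 4225357/((-25 + 88)**2) = 4225357/(63**2) = 4225357/3969 ≈ 1064.6)
(-847453 - 1522606) - Y = (-847453 - 1522606) - 1*4225357/3969 = -2370059 - 4225357/3969 = -9410989528/3969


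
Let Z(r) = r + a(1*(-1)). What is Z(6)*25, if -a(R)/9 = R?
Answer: 375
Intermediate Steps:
a(R) = -9*R
Z(r) = 9 + r (Z(r) = r - 9*(-1) = r + 9 = 9 + r)
Z(6)*25 = (9 + 6)*25 = 15*25 = 375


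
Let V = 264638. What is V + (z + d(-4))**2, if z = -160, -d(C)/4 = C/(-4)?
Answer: 291534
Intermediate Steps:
d(C) = C (d(C) = -4*C/(-4) = -4*C*(-1)/4 = -(-1)*C = C)
V + (z + d(-4))**2 = 264638 + (-160 - 4)**2 = 264638 + (-164)**2 = 264638 + 26896 = 291534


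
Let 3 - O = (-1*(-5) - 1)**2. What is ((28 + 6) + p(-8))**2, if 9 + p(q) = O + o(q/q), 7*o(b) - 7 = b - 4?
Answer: 7744/49 ≈ 158.04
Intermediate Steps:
o(b) = 3/7 + b/7 (o(b) = 1 + (b - 4)/7 = 1 + (-4 + b)/7 = 1 + (-4/7 + b/7) = 3/7 + b/7)
O = -13 (O = 3 - (-1*(-5) - 1)**2 = 3 - (5 - 1)**2 = 3 - 1*4**2 = 3 - 1*16 = 3 - 16 = -13)
p(q) = -150/7 (p(q) = -9 + (-13 + (3/7 + (q/q)/7)) = -9 + (-13 + (3/7 + (1/7)*1)) = -9 + (-13 + (3/7 + 1/7)) = -9 + (-13 + 4/7) = -9 - 87/7 = -150/7)
((28 + 6) + p(-8))**2 = ((28 + 6) - 150/7)**2 = (34 - 150/7)**2 = (88/7)**2 = 7744/49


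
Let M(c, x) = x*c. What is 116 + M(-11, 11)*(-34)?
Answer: 4230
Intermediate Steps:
M(c, x) = c*x
116 + M(-11, 11)*(-34) = 116 - 11*11*(-34) = 116 - 121*(-34) = 116 + 4114 = 4230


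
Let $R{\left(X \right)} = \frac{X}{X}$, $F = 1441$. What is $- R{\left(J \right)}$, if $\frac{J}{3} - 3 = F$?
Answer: $-1$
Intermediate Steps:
$J = 4332$ ($J = 9 + 3 \cdot 1441 = 9 + 4323 = 4332$)
$R{\left(X \right)} = 1$
$- R{\left(J \right)} = \left(-1\right) 1 = -1$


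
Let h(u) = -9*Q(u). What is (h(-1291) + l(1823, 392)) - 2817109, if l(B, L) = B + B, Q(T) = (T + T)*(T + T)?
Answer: -62813979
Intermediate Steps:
Q(T) = 4*T² (Q(T) = (2*T)*(2*T) = 4*T²)
l(B, L) = 2*B
h(u) = -36*u²
(h(-1291) + l(1823, 392)) - 2817109 = (-36*(-1291)² + 2*1823) - 2817109 = (-36*1666681 + 3646) - 2817109 = (-60000516 + 3646) - 2817109 = -59996870 - 2817109 = -62813979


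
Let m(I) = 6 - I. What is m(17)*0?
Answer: 0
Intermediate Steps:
m(17)*0 = (6 - 1*17)*0 = (6 - 17)*0 = -11*0 = 0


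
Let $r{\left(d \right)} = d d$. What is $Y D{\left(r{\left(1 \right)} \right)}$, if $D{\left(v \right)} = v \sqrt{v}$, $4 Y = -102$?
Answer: $- \frac{51}{2} \approx -25.5$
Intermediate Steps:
$Y = - \frac{51}{2}$ ($Y = \frac{1}{4} \left(-102\right) = - \frac{51}{2} \approx -25.5$)
$r{\left(d \right)} = d^{2}$
$D{\left(v \right)} = v^{\frac{3}{2}}$
$Y D{\left(r{\left(1 \right)} \right)} = - \frac{51 \left(1^{2}\right)^{\frac{3}{2}}}{2} = - \frac{51 \cdot 1^{\frac{3}{2}}}{2} = \left(- \frac{51}{2}\right) 1 = - \frac{51}{2}$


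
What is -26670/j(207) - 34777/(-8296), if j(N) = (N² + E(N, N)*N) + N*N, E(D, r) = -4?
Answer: 91008989/23469384 ≈ 3.8778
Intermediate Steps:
j(N) = -4*N + 2*N² (j(N) = (N² - 4*N) + N*N = (N² - 4*N) + N² = -4*N + 2*N²)
-26670/j(207) - 34777/(-8296) = -26670*1/(414*(-2 + 207)) - 34777/(-8296) = -26670/(2*207*205) - 34777*(-1/8296) = -26670/84870 + 34777/8296 = -26670*1/84870 + 34777/8296 = -889/2829 + 34777/8296 = 91008989/23469384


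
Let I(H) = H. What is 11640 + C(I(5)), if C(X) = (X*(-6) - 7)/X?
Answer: 58163/5 ≈ 11633.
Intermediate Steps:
C(X) = (-7 - 6*X)/X (C(X) = (-6*X - 7)/X = (-7 - 6*X)/X)
11640 + C(I(5)) = 11640 + (-6 - 7/5) = 11640 - 37/5 = 58163/5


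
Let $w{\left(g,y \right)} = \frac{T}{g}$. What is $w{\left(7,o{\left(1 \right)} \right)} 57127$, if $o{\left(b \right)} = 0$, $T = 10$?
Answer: $81610$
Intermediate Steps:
$w{\left(g,y \right)} = \frac{10}{g}$
$w{\left(7,o{\left(1 \right)} \right)} 57127 = \frac{10}{7} \cdot 57127 = 81610$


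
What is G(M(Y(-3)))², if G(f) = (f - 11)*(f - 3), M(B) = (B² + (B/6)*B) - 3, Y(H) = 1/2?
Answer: 2031575329/331776 ≈ 6123.3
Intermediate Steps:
Y(H) = ½
M(B) = -3 + 7*B²/6 (M(B) = (B² + (B*(⅙))*B) - 3 = (B² + (B/6)*B) - 3 = (B² + B²/6) - 3 = 7*B²/6 - 3 = -3 + 7*B²/6)
G(f) = (-11 + f)*(-3 + f)
G(M(Y(-3)))² = (33 + (-3 + 7*(½)²/6)² - 14*(-3 + 7*(½)²/6))² = (33 + (-3 + (7/6)*(¼))² - 14*(-3 + (7/6)*(¼)))² = (33 + (-3 + 7/24)² - 14*(-3 + 7/24))² = (33 + (-65/24)² - 14*(-65/24))² = (33 + 4225/576 + 455/12)² = (45073/576)² = 2031575329/331776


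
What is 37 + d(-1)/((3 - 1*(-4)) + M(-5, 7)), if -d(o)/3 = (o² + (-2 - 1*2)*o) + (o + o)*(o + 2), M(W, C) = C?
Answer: 509/14 ≈ 36.357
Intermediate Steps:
d(o) = -3*o² + 12*o - 6*o*(2 + o) (d(o) = -3*((o² + (-2 - 1*2)*o) + (o + o)*(o + 2)) = -3*((o² + (-2 - 2)*o) + (2*o)*(2 + o)) = -3*((o² - 4*o) + 2*o*(2 + o)) = -3*(o² - 4*o + 2*o*(2 + o)) = -3*o² + 12*o - 6*o*(2 + o))
37 + d(-1)/((3 - 1*(-4)) + M(-5, 7)) = 37 + (-9*(-1)²)/((3 - 1*(-4)) + 7) = 37 + (-9*1)/((3 + 4) + 7) = 37 - 9/(7 + 7) = 37 - 9/14 = 509/14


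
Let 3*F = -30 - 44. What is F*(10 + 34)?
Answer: -3256/3 ≈ -1085.3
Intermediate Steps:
F = -74/3 (F = (-30 - 44)/3 = (⅓)*(-74) = -74/3 ≈ -24.667)
F*(10 + 34) = -74*(10 + 34)/3 = -74/3*44 = -3256/3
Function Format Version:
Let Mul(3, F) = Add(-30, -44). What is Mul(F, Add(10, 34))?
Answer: Rational(-3256, 3) ≈ -1085.3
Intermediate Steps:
F = Rational(-74, 3) (F = Mul(Rational(1, 3), Add(-30, -44)) = Mul(Rational(1, 3), -74) = Rational(-74, 3) ≈ -24.667)
Mul(F, Add(10, 34)) = Mul(Rational(-74, 3), Add(10, 34)) = Mul(Rational(-74, 3), 44) = Rational(-3256, 3)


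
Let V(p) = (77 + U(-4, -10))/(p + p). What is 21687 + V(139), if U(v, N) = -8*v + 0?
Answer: 6029095/278 ≈ 21687.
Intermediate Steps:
U(v, N) = -8*v
V(p) = 109/(2*p) (V(p) = (77 - 8*(-4))/(p + p) = (77 + 32)/((2*p)) = 109*(1/(2*p)) = 109/(2*p))
21687 + V(139) = 21687 + (109/2)/139 = 21687 + (109/2)*(1/139) = 21687 + 109/278 = 6029095/278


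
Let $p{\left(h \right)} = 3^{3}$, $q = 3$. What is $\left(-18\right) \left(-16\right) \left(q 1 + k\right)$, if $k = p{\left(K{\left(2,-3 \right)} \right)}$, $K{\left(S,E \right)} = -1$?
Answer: $8640$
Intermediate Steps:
$p{\left(h \right)} = 27$
$k = 27$
$\left(-18\right) \left(-16\right) \left(q 1 + k\right) = \left(-18\right) \left(-16\right) \left(3 \cdot 1 + 27\right) = 288 \left(3 + 27\right) = 288 \cdot 30 = 8640$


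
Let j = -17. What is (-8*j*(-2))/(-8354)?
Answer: 136/4177 ≈ 0.032559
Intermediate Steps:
(-8*j*(-2))/(-8354) = (-8*(-17)*(-2))/(-8354) = (136*(-2))*(-1/8354) = -272*(-1/8354) = 136/4177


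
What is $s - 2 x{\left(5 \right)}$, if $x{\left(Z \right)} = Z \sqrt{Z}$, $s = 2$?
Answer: $2 - 10 \sqrt{5} \approx -20.361$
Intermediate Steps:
$x{\left(Z \right)} = Z^{\frac{3}{2}}$
$s - 2 x{\left(5 \right)} = 2 - 2 \cdot 5^{\frac{3}{2}} = 2 - 2 \cdot 5 \sqrt{5} = 2 - 10 \sqrt{5}$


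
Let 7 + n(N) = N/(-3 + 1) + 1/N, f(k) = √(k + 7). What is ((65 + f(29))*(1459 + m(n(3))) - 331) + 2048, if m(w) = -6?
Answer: 104880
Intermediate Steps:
f(k) = √(7 + k)
n(N) = -7 + 1/N - N/2 (n(N) = -7 + (N/(-3 + 1) + 1/N) = -7 + (N/(-2) + 1/N) = -7 + (N*(-½) + 1/N) = -7 + (-N/2 + 1/N) = -7 + (1/N - N/2) = -7 + 1/N - N/2)
((65 + f(29))*(1459 + m(n(3))) - 331) + 2048 = ((65 + √(7 + 29))*(1459 - 6) - 331) + 2048 = ((65 + √36)*1453 - 331) + 2048 = ((65 + 6)*1453 - 331) + 2048 = (71*1453 - 331) + 2048 = (103163 - 331) + 2048 = 102832 + 2048 = 104880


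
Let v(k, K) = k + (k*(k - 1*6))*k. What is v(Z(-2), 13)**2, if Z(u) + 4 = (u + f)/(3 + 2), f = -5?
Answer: 1783203984/15625 ≈ 1.1413e+5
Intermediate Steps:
Z(u) = -5 + u/5 (Z(u) = -4 + (u - 5)/(3 + 2) = -4 + (-5 + u)/5 = -4 + (-5 + u)*(1/5) = -4 + (-1 + u/5) = -5 + u/5)
v(k, K) = k + k**2*(-6 + k) (v(k, K) = k + (k*(k - 6))*k = k + (k*(-6 + k))*k = k + k**2*(-6 + k))
v(Z(-2), 13)**2 = ((-5 + (1/5)*(-2))*(1 + (-5 + (1/5)*(-2))**2 - 6*(-5 + (1/5)*(-2))))**2 = ((-5 - 2/5)*(1 + (-5 - 2/5)**2 - 6*(-5 - 2/5)))**2 = (-27*(1 + (-27/5)**2 - 6*(-27/5))/5)**2 = (-27*(1 + 729/25 + 162/5)/5)**2 = (-27/5*1564/25)**2 = (-42228/125)**2 = 1783203984/15625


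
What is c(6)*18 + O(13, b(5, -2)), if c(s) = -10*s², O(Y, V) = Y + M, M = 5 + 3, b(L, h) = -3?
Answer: -6459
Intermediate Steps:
M = 8
O(Y, V) = 8 + Y (O(Y, V) = Y + 8 = 8 + Y)
c(6)*18 + O(13, b(5, -2)) = -10*6²*18 + (8 + 13) = -10*36*18 + 21 = -360*18 + 21 = -6480 + 21 = -6459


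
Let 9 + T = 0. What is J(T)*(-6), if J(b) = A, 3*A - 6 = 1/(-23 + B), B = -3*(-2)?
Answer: -202/17 ≈ -11.882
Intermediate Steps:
T = -9 (T = -9 + 0 = -9)
B = 6
A = 101/51 (A = 2 + 1/(3*(-23 + 6)) = 2 + (⅓)/(-17) = 2 + (⅓)*(-1/17) = 2 - 1/51 = 101/51 ≈ 1.9804)
J(b) = 101/51
J(T)*(-6) = (101/51)*(-6) = -202/17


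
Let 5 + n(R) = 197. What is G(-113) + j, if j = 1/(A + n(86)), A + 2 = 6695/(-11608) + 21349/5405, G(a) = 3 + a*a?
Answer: 154955948085964/12132468317 ≈ 12772.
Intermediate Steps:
G(a) = 3 + a²
n(R) = 192 (n(R) = -5 + 197 = 192)
A = 86150237/62741240 (A = -2 + (6695/(-11608) + 21349/5405) = -2 + (6695*(-1/11608) + 21349*(1/5405)) = -2 + (-6695/11608 + 21349/5405) = -2 + 211632717/62741240 = 86150237/62741240 ≈ 1.3731)
j = 62741240/12132468317 (j = 1/(86150237/62741240 + 192) = 1/(12132468317/62741240) = 62741240/12132468317 ≈ 0.0051714)
G(-113) + j = (3 + (-113)²) + 62741240/12132468317 = (3 + 12769) + 62741240/12132468317 = 12772 + 62741240/12132468317 = 154955948085964/12132468317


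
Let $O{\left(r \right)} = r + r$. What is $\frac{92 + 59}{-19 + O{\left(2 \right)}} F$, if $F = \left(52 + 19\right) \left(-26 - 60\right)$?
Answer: $\frac{922006}{15} \approx 61467.0$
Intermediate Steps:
$F = -6106$ ($F = 71 \left(-86\right) = -6106$)
$O{\left(r \right)} = 2 r$
$\frac{92 + 59}{-19 + O{\left(2 \right)}} F = \frac{92 + 59}{-19 + 2 \cdot 2} \left(-6106\right) = \frac{1}{-19 + 4} \cdot 151 \left(-6106\right) = \frac{1}{-15} \cdot 151 \left(-6106\right) = \left(- \frac{1}{15}\right) 151 \left(-6106\right) = \left(- \frac{151}{15}\right) \left(-6106\right) = \frac{922006}{15}$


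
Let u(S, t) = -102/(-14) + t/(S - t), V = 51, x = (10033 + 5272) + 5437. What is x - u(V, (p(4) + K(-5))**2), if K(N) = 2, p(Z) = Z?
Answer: 725631/35 ≈ 20732.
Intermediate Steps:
x = 20742 (x = 15305 + 5437 = 20742)
u(S, t) = 51/7 + t/(S - t) (u(S, t) = -102*(-1/14) + t/(S - t) = 51/7 + t/(S - t))
x - u(V, (p(4) + K(-5))**2) = 20742 - (-44*(4 + 2)**2 + 51*51)/(7*(51 - (4 + 2)**2)) = 20742 - (-44*6**2 + 2601)/(7*(51 - 1*6**2)) = 20742 - (-44*36 + 2601)/(7*(51 - 1*36)) = 20742 - (-1584 + 2601)/(7*(51 - 36)) = 20742 - 1017/(7*15) = 20742 - 1*339/35 = 20742 - 339/35 = 725631/35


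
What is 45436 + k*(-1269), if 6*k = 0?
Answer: 45436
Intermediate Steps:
k = 0 (k = (1/6)*0 = 0)
45436 + k*(-1269) = 45436 + 0*(-1269) = 45436 + 0 = 45436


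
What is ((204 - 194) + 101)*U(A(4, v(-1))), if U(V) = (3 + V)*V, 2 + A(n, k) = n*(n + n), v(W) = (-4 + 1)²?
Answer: 109890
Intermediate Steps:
v(W) = 9 (v(W) = (-3)² = 9)
A(n, k) = -2 + 2*n² (A(n, k) = -2 + n*(n + n) = -2 + n*(2*n) = -2 + 2*n²)
U(V) = V*(3 + V)
((204 - 194) + 101)*U(A(4, v(-1))) = ((204 - 194) + 101)*((-2 + 2*4²)*(3 + (-2 + 2*4²))) = (10 + 101)*((-2 + 2*16)*(3 + (-2 + 2*16))) = 111*((-2 + 32)*(3 + (-2 + 32))) = 111*(30*(3 + 30)) = 111*(30*33) = 111*990 = 109890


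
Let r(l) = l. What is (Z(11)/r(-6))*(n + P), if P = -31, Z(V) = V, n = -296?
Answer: 1199/2 ≈ 599.50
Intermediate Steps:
(Z(11)/r(-6))*(n + P) = (11/(-6))*(-296 - 31) = (11*(-⅙))*(-327) = -11/6*(-327) = 1199/2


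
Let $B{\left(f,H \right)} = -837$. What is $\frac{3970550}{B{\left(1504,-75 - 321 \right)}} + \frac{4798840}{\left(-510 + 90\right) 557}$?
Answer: $- \frac{15548118268}{3263463} \approx -4764.3$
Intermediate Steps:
$\frac{3970550}{B{\left(1504,-75 - 321 \right)}} + \frac{4798840}{\left(-510 + 90\right) 557} = \frac{3970550}{-837} + \frac{4798840}{\left(-510 + 90\right) 557} = 3970550 \left(- \frac{1}{837}\right) + \frac{4798840}{\left(-420\right) 557} = - \frac{3970550}{837} + \frac{4798840}{-233940} = - \frac{3970550}{837} + 4798840 \left(- \frac{1}{233940}\right) = - \frac{3970550}{837} - \frac{239942}{11697} = - \frac{15548118268}{3263463}$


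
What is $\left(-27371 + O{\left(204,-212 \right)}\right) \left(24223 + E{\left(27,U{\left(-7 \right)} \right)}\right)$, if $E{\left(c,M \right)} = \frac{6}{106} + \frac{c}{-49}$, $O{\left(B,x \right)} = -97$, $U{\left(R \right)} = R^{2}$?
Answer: $- \frac{246842543628}{371} \approx -6.6534 \cdot 10^{8}$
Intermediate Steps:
$E{\left(c,M \right)} = \frac{3}{53} - \frac{c}{49}$ ($E{\left(c,M \right)} = 6 \cdot \frac{1}{106} + c \left(- \frac{1}{49}\right) = \frac{3}{53} - \frac{c}{49}$)
$\left(-27371 + O{\left(204,-212 \right)}\right) \left(24223 + E{\left(27,U{\left(-7 \right)} \right)}\right) = \left(-27371 - 97\right) \left(24223 + \left(\frac{3}{53} - \frac{27}{49}\right)\right) = - 27468 \left(24223 + \left(\frac{3}{53} - \frac{27}{49}\right)\right) = - 27468 \left(24223 - \frac{1284}{2597}\right) = \left(-27468\right) \frac{62905847}{2597} = - \frac{246842543628}{371}$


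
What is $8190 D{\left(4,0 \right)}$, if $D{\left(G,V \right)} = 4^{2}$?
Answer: $131040$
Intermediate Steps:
$D{\left(G,V \right)} = 16$
$8190 D{\left(4,0 \right)} = 8190 \cdot 16 = 131040$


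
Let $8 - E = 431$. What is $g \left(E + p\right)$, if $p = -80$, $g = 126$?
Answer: $-63378$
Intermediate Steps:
$E = -423$ ($E = 8 - 431 = -423$)
$g \left(E + p\right) = 126 \left(-423 - 80\right) = 126 \left(-503\right) = -63378$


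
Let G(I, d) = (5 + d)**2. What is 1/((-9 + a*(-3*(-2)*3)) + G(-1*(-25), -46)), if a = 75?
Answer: 1/3022 ≈ 0.00033091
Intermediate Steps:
1/((-9 + a*(-3*(-2)*3)) + G(-1*(-25), -46)) = 1/((-9 + 75*(-3*(-2)*3)) + (5 - 46)**2) = 1/((-9 + 75*(6*3)) + (-41)**2) = 1/((-9 + 75*18) + 1681) = 1/((-9 + 1350) + 1681) = 1/(1341 + 1681) = 1/3022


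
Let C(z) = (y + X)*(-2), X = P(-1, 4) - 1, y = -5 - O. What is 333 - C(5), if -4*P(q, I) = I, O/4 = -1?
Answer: 327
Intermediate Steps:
O = -4 (O = 4*(-1) = -4)
y = -1 (y = -5 - 1*(-4) = -5 + 4 = -1)
P(q, I) = -I/4
X = -2 (X = -1/4*4 - 1 = -1 - 1 = -2)
C(z) = 6 (C(z) = (-1 - 2)*(-2) = -3*(-2) = 6)
333 - C(5) = 333 - 1*6 = 333 - 6 = 327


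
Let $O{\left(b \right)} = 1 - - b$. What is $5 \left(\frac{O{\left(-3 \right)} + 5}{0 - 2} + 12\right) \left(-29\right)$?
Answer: $- \frac{3045}{2} \approx -1522.5$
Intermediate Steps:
$O{\left(b \right)} = 1 + b$
$5 \left(\frac{O{\left(-3 \right)} + 5}{0 - 2} + 12\right) \left(-29\right) = 5 \left(\frac{\left(1 - 3\right) + 5}{0 - 2} + 12\right) \left(-29\right) = 5 \left(\frac{-2 + 5}{-2} + 12\right) \left(-29\right) = 5 \left(3 \left(- \frac{1}{2}\right) + 12\right) \left(-29\right) = 5 \left(- \frac{3}{2} + 12\right) \left(-29\right) = 5 \cdot \frac{21}{2} \left(-29\right) = \frac{105}{2} \left(-29\right) = - \frac{3045}{2}$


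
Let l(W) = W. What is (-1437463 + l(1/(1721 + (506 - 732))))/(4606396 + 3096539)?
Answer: -716335728/3838629275 ≈ -0.18661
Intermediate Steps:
(-1437463 + l(1/(1721 + (506 - 732))))/(4606396 + 3096539) = (-1437463 + 1/(1721 + (506 - 732)))/(4606396 + 3096539) = (-1437463 + 1/(1721 - 226))/7702935 = (-1437463 + 1/1495)*(1/7702935) = -2149007184/1495*1/7702935 = -716335728/3838629275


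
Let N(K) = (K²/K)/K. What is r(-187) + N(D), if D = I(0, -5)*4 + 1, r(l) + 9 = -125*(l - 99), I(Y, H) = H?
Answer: 35742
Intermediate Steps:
r(l) = 12366 - 125*l (r(l) = -9 - 125*(l - 99) = -9 - 125*(-99 + l) = -9 + (12375 - 125*l) = 12366 - 125*l)
D = -19 (D = -5*4 + 1 = -20 + 1 = -19)
N(K) = 1 (N(K) = K/K = 1)
r(-187) + N(D) = (12366 - 125*(-187)) + 1 = (12366 + 23375) + 1 = 35741 + 1 = 35742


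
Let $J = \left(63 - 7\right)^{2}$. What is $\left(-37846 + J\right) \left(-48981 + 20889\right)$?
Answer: $975073320$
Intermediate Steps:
$J = 3136$ ($J = 56^{2} = 3136$)
$\left(-37846 + J\right) \left(-48981 + 20889\right) = \left(-37846 + 3136\right) \left(-48981 + 20889\right) = \left(-34710\right) \left(-28092\right) = 975073320$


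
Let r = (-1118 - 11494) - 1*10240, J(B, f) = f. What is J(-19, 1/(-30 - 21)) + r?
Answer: -1165453/51 ≈ -22852.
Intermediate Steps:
r = -22852 (r = -12612 - 10240 = -22852)
J(-19, 1/(-30 - 21)) + r = 1/(-30 - 21) - 22852 = 1/(-51) - 22852 = -1/51 - 22852 = -1165453/51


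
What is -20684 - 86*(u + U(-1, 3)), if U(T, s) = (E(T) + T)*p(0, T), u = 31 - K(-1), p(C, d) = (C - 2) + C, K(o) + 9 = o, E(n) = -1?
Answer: -24554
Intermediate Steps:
K(o) = -9 + o
p(C, d) = -2 + 2*C (p(C, d) = (-2 + C) + C = -2 + 2*C)
u = 41 (u = 31 - (-9 - 1) = 31 - 1*(-10) = 31 + 10 = 41)
U(T, s) = 2 - 2*T (U(T, s) = (-1 + T)*(-2 + 2*0) = (-1 + T)*(-2 + 0) = (-1 + T)*(-2) = 2 - 2*T)
-20684 - 86*(u + U(-1, 3)) = -20684 - 86*(41 + (2 - 2*(-1))) = -20684 - 86*(41 + (2 + 2)) = -20684 - 86*(41 + 4) = -20684 - 86*45 = -20684 - 1*3870 = -20684 - 3870 = -24554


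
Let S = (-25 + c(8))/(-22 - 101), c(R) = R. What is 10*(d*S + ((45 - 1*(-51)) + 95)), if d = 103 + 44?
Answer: 86640/41 ≈ 2113.2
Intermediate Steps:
S = 17/123 (S = (-25 + 8)/(-22 - 101) = -17/(-123) = -17*(-1/123) = 17/123 ≈ 0.13821)
d = 147
10*(d*S + ((45 - 1*(-51)) + 95)) = 10*(147*(17/123) + ((45 - 1*(-51)) + 95)) = 10*(833/41 + ((45 + 51) + 95)) = 10*(833/41 + (96 + 95)) = 10*(833/41 + 191) = 10*(8664/41) = 86640/41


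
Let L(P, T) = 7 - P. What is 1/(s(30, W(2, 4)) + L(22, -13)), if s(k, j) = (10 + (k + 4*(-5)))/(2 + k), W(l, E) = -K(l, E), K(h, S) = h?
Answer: -8/115 ≈ -0.069565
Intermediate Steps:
W(l, E) = -l
s(k, j) = (-10 + k)/(2 + k) (s(k, j) = (10 + (k - 20))/(2 + k) = (10 + (-20 + k))/(2 + k) = (-10 + k)/(2 + k))
1/(s(30, W(2, 4)) + L(22, -13)) = 1/((-10 + 30)/(2 + 30) + (7 - 1*22)) = 1/(20/32 + (7 - 22)) = 1/((1/32)*20 - 15) = 1/(5/8 - 15) = 1/(-115/8) = -8/115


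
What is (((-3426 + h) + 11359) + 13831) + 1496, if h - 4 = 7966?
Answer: 31230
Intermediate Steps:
h = 7970 (h = 4 + 7966 = 7970)
(((-3426 + h) + 11359) + 13831) + 1496 = (((-3426 + 7970) + 11359) + 13831) + 1496 = ((4544 + 11359) + 13831) + 1496 = (15903 + 13831) + 1496 = 29734 + 1496 = 31230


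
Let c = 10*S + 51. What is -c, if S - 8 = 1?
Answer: -141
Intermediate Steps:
S = 9 (S = 8 + 1 = 9)
c = 141 (c = 10*9 + 51 = 90 + 51 = 141)
-c = -1*141 = -141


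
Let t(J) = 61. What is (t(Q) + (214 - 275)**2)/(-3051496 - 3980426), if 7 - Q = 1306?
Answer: -1891/3515961 ≈ -0.00053783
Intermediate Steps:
Q = -1299 (Q = 7 - 1*1306 = 7 - 1306 = -1299)
(t(Q) + (214 - 275)**2)/(-3051496 - 3980426) = (61 + (214 - 275)**2)/(-3051496 - 3980426) = (61 + (-61)**2)/(-7031922) = (61 + 3721)*(-1/7031922) = 3782*(-1/7031922) = -1891/3515961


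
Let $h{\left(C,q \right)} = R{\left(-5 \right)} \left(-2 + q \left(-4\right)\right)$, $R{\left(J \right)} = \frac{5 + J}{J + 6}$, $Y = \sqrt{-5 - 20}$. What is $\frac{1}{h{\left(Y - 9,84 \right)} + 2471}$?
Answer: $\frac{1}{2471} \approx 0.00040469$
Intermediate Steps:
$Y = 5 i$ ($Y = \sqrt{-25} = 5 i \approx 5.0 i$)
$R{\left(J \right)} = \frac{5 + J}{6 + J}$
$h{\left(C,q \right)} = 0$ ($h{\left(C,q \right)} = \frac{5 - 5}{6 - 5} \left(-2 + q \left(-4\right)\right) = 1^{-1} \cdot 0 \left(-2 - 4 q\right) = 1 \cdot 0 \left(-2 - 4 q\right) = 0 \left(-2 - 4 q\right) = 0$)
$\frac{1}{h{\left(Y - 9,84 \right)} + 2471} = \frac{1}{0 + 2471} = \frac{1}{2471}$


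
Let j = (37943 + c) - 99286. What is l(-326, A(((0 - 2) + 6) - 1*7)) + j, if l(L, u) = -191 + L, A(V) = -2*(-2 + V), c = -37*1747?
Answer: -126499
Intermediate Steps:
c = -64639
A(V) = 4 - 2*V
j = -125982 (j = (37943 - 64639) - 99286 = -26696 - 99286 = -125982)
l(-326, A(((0 - 2) + 6) - 1*7)) + j = (-191 - 326) - 125982 = -517 - 125982 = -126499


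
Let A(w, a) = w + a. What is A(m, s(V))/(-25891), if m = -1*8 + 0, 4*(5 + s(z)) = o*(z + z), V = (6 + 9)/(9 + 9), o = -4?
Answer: 44/77673 ≈ 0.00056648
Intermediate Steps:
V = ⅚ (V = 15/18 = 15*(1/18) = ⅚ ≈ 0.83333)
s(z) = -5 - 2*z (s(z) = -5 + (-4*(z + z))/4 = -5 + (-8*z)/4 = -5 - 2*z)
m = -8 (m = -8 + 0 = -8)
A(w, a) = a + w
A(m, s(V))/(-25891) = ((-5 - 2*⅚) - 8)/(-25891) = ((-5 - 5/3) - 8)*(-1/25891) = (-20/3 - 8)*(-1/25891) = -44/3*(-1/25891) = 44/77673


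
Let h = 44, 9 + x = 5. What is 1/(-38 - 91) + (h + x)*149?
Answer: 768839/129 ≈ 5960.0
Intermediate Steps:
x = -4 (x = -9 + 5 = -4)
1/(-38 - 91) + (h + x)*149 = 1/(-38 - 91) + (44 - 4)*149 = 1/(-129) + 40*149 = -1/129 + 5960 = 768839/129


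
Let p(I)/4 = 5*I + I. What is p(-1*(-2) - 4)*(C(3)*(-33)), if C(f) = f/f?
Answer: 1584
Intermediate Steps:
C(f) = 1
p(I) = 24*I (p(I) = 4*(5*I + I) = 4*(6*I) = 24*I)
p(-1*(-2) - 4)*(C(3)*(-33)) = (24*(-1*(-2) - 4))*(1*(-33)) = (24*(2 - 4))*(-33) = (24*(-2))*(-33) = -48*(-33) = 1584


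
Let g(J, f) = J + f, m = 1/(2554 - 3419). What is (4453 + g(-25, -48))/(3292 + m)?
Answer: 1262900/949193 ≈ 1.3305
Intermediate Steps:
m = -1/865 (m = 1/(-865) = -1/865 ≈ -0.0011561)
(4453 + g(-25, -48))/(3292 + m) = (4453 + (-25 - 48))/(3292 - 1/865) = (4453 - 73)/(2847579/865) = 4380*(865/2847579) = 1262900/949193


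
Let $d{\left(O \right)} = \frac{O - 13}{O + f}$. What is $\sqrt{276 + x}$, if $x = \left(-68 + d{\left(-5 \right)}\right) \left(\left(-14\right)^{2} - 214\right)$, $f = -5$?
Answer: $\frac{\sqrt{36690}}{5} \approx 38.309$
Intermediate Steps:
$d{\left(O \right)} = \frac{-13 + O}{-5 + O}$ ($d{\left(O \right)} = \frac{O - 13}{O - 5} = \frac{-13 + O}{-5 + O}$)
$x = \frac{5958}{5}$ ($x = \left(-68 + \frac{-13 - 5}{-5 - 5}\right) \left(\left(-14\right)^{2} - 214\right) = \left(-68 + \frac{1}{-10} \left(-18\right)\right) \left(196 - 214\right) = \left(-68 - - \frac{9}{5}\right) \left(-18\right) = \left(-68 + \frac{9}{5}\right) \left(-18\right) = \left(- \frac{331}{5}\right) \left(-18\right) = \frac{5958}{5} \approx 1191.6$)
$\sqrt{276 + x} = \sqrt{276 + \frac{5958}{5}} = \sqrt{\frac{7338}{5}} = \frac{\sqrt{36690}}{5}$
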